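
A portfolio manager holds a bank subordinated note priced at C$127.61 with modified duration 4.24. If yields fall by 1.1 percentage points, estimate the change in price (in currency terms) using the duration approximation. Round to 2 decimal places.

+C$5.95

Duration approximation: ΔP/P ≈ -D_mod · Δy = -4.24 × (-0.011) = +0.046640.
ΔP ≈ 127.61 × (+0.046640) = +5.9517304.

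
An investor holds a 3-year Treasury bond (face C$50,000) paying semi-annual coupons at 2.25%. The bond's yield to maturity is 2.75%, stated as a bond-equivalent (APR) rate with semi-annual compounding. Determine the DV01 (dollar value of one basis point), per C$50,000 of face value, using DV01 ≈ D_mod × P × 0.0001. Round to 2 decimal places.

C$14.18

Periodic yield y = 0.01375.
  t   CF        PV=CF/(1+0.01375)^t    t·PV
  1       562.50       554.8705       554.8705
  2       562.50       547.3445     1,094.6891
  3       562.50       539.9206     1,619.7619
  4       562.50       532.5974     2,130.3897
  5       562.50       525.3735     2,626.8677
  6    50,562.50    46,584.7035   279,508.2210
  Σ                 49,284.8102   287,534.7999
P = 49,284.8102; D_Mac = 5.83415 half-year periods = 2.91707 yrs; D_mod = 2.87751 yrs.
DV01 ≈ 2.87751 × 49,284.8102 × 0.0001 = 14.181741.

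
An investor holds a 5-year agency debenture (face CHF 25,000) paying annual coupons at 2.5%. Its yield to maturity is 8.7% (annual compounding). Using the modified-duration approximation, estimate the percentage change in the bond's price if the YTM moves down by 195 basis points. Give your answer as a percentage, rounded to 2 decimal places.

Periodic yield y = 0.087. Modified duration first:
  t   CF        PV=CF/(1+0.087)^t    t·PV
  1       625.00       574.9770       574.9770
  2       625.00       528.9577     1,057.9154
  3       625.00       486.6216     1,459.8648
  4       625.00       447.6740     1,790.6959
  5    25,625.00    16,885.5866    84,427.9332
  Σ                 18,923.8169    89,311.3863
P = 18,923.8169; D_Mac = 4.71952 yrs; D_mod = 4.71952/(1+0.087) = 4.34179 yrs.
ΔP/P ≈ -D_mod · Δy = -4.34179 × (-0.0195) = +0.084665 = +8.4665%.

+8.47%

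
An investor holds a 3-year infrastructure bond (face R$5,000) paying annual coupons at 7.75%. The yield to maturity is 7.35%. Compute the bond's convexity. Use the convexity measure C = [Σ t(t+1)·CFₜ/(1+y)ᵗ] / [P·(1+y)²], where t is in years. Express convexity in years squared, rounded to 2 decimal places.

9.45

With y = 0.0735:
  t   CF        PV=CF/(1+0.0735)^t    t·PV        t(t+1)·PV
  1       387.50       360.9688       360.9688         721.9376
  2       387.50       336.2541       672.5082       2,017.5247
  3     5,387.50     4,354.9296    13,064.7887      52,259.1550
  Σ                  5,052.1525    14,098.2658      54,998.6173
P = 5,052.1525.
Convexity = Σ t(t+1)·PV / [P·(1+y)²] = 54,998.6173 / (5,052.1525 × 1.152402) = 9.44651.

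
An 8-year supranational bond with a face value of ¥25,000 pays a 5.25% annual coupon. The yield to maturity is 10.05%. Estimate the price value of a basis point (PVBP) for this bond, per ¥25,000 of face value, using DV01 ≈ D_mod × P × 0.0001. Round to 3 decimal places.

Periodic yield y = 0.1005.
  t   CF        PV=CF/(1+0.1005)^t    t·PV
  1     1,312.50     1,192.6397     1,192.6397
  2     1,312.50     1,083.7253     2,167.4506
  3     1,312.50       984.7572     2,954.2716
  4     1,312.50       894.8271     3,579.3084
  5     1,312.50       813.1096     4,065.5479
  6     1,312.50       738.8547     4,433.1281
  7     1,312.50       671.3809     4,699.6663
  8    26,312.50    12,230.4303    97,843.4426
  Σ                 18,609.7248   120,935.4553
P = 18,609.7248; D_Mac = 6.49851 yrs; D_mod = 5.90505 yrs.
DV01 ≈ 5.90505 × 18,609.7248 × 0.0001 = 10.989137.

¥10.989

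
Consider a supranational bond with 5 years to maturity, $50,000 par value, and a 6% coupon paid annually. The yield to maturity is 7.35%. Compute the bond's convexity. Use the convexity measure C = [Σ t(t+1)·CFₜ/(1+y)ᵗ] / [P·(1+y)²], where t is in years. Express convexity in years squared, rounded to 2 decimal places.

With y = 0.0735:
  t   CF        PV=CF/(1+0.0735)^t    t·PV        t(t+1)·PV
  1     3,000.00     2,794.5971     2,794.5971       5,589.1942
  2     3,000.00     2,603.2577     5,206.5153      15,619.5460
  3     3,000.00     2,425.0188     7,275.0564      29,100.2255
  4     3,000.00     2,258.9835     9,035.9340      45,179.6701
  5    53,000.00    37,176.2539   185,881.2696   1,115,287.6175
  Σ                 47,258.1110   210,193.3724   1,210,776.2533
P = 47,258.1110.
Convexity = Σ t(t+1)·PV / [P·(1+y)²] = 1,210,776.2533 / (47,258.1110 × 1.152402) = 22.23225.

22.23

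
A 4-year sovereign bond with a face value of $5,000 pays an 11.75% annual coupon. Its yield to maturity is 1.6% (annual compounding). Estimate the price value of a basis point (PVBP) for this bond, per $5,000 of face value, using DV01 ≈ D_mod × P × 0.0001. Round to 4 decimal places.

Periodic yield y = 0.016.
  t   CF        PV=CF/(1+0.016)^t    t·PV
  1       587.50       578.2480       578.2480
  2       587.50       569.1418     1,138.2835
  3       587.50       560.1789     1,680.5367
  4     5,587.50     5,243.7588    20,975.0351
  Σ                  6,951.3275    24,372.1033
P = 6,951.3275; D_Mac = 3.50611 yrs; D_mod = 3.45089 yrs.
DV01 ≈ 3.45089 × 6,951.3275 × 0.0001 = 2.398829.

$2.3988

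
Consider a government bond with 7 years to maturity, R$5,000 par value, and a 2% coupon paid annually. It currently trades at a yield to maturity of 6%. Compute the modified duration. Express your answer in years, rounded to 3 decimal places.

Periodic yield y = 0.06. First find Macaulay duration:
  t   CF        PV=CF/(1+0.06)^t    t·PV
  1       100.00        94.3396        94.3396
  2       100.00        88.9996       177.9993
  3       100.00        83.9619       251.8858
  4       100.00        79.2094       316.8375
  5       100.00        74.7258       373.6291
  6       100.00        70.4961       422.9763
  7     5,100.00     3,391.7913    23,742.5390
  Σ                  3,883.5237    25,380.2065
P = 3,883.5237; Macaulay duration = 25,380.2065 / 3,883.5237 = 6.53536 years.
Modified duration = D_Mac / (1 + y) = 6.53536 / 1.06 = 6.16543 years.

6.165 years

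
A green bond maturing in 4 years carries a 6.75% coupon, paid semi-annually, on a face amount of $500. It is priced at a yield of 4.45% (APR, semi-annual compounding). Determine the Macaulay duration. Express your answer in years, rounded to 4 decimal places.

Periodic yield y = 0.02225. Discount each cash flow and weight by its period:
  t   CF        PV=CF/(1+0.02225)^t    t·PV
  1       16.875        16.5077        16.5077
  2       16.875        16.1484        32.2968
  3       16.875        15.7969        47.3908
  4       16.875        15.4531        61.8124
  5       16.875        15.1167        75.5837
  6       16.875        14.7877        88.7263
  7       16.875        14.4658       101.2609
  8      516.875       433.4396     3,467.5167
  Σ                    541.7160     3,891.0953
Price P = Σ PV = 541.7160.
Macaulay duration = Σ(t·PV) / P = 3,891.0953 / 541.7160 = 7.18291 half-year periods.
In years: 7.18291 / 2 = 3.59145 years.

3.5915 years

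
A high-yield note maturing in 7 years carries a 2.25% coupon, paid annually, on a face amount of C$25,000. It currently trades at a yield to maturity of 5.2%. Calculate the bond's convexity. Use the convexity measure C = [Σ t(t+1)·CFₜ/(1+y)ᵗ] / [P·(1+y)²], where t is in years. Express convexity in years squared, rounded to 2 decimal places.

45.85

With y = 0.052:
  t   CF        PV=CF/(1+0.052)^t    t·PV        t(t+1)·PV
  1       562.50       534.6958       534.6958       1,069.3916
  2       562.50       508.2660     1,016.5320       3,049.5959
  3       562.50       483.1426     1,449.4277       5,797.7109
  4       562.50       459.2610     1,837.0440       9,185.2200
  5       562.50       436.5599     2,182.7994      13,096.7966
  6       562.50       414.9809     2,489.8853      17,429.1970
  7    25,562.50    17,926.4026   125,484.8184   1,003,878.5475
  Σ                 20,763.3088   134,995.2027   1,053,506.4595
P = 20,763.3088.
Convexity = Σ t(t+1)·PV / [P·(1+y)²] = 1,053,506.4595 / (20,763.3088 × 1.106704) = 45.84681.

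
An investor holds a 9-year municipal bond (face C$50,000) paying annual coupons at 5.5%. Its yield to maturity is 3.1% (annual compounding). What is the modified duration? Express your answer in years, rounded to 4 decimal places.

7.2642 years

Periodic yield y = 0.031. First find Macaulay duration:
  t   CF        PV=CF/(1+0.031)^t    t·PV
  1     2,750.00     2,667.3133     2,667.3133
  2     2,750.00     2,587.1128     5,174.2256
  3     2,750.00     2,509.3238     7,527.9713
  4     2,750.00     2,433.8737     9,735.4947
  5     2,750.00     2,360.6922    11,803.4611
  6     2,750.00     2,289.7112    13,738.2670
  7     2,750.00     2,220.8644    15,546.0506
  8     2,750.00     2,154.0877    17,232.7012
  9    52,750.00    40,076.9328   360,692.3953
  Σ                 59,299.9117   444,117.8800
P = 59,299.9117; Macaulay duration = 444,117.8800 / 59,299.9117 = 7.48935 years.
Modified duration = D_Mac / (1 + y) = 7.48935 / 1.031 = 7.26416 years.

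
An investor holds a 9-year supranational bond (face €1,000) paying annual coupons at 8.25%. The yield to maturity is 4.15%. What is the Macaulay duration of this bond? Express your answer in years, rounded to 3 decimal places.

7.003 years

Periodic yield y = 0.0415. Discount each cash flow and weight by its year:
  t   CF        PV=CF/(1+0.0415)^t    t·PV
  1        82.50        79.2127        79.2127
  2        82.50        76.0563       152.1127
  3        82.50        73.0258       219.0773
  4        82.50        70.1160       280.4638
  5        82.50        67.3221       336.6104
  6        82.50        64.6395       387.8373
  7        82.50        62.0639       434.4473
  8        82.50        59.5909       476.7270
  9     1,082.50       750.7484     6,756.7359
  Σ                  1,302.7756     9,123.2244
Price P = Σ PV = 1,302.7756.
Macaulay duration = Σ(t·PV) / P = 9,123.2244 / 1,302.7756 = 7.00291 years.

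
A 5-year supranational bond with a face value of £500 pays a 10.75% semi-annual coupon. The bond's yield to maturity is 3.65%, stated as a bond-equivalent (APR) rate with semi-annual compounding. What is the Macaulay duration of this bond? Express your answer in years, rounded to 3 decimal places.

Periodic yield y = 0.01825. Discount each cash flow and weight by its period:
  t   CF        PV=CF/(1+0.01825)^t    t·PV
  1       26.875        26.3933        26.3933
  2       26.875        25.9203        51.8406
  3       26.875        25.4557        76.3671
  4       26.875        24.9995        99.9979
  5       26.875        24.5514       122.7570
  6       26.875        24.1114       144.6682
  7       26.875        23.6792       165.7546
  8       26.875        23.2548       186.0386
  9       26.875        22.8380       205.5423
  10     526.875       439.7070     4,397.0703
  Σ                    660.9107     5,476.4299
Price P = Σ PV = 660.9107.
Macaulay duration = Σ(t·PV) / P = 5,476.4299 / 660.9107 = 8.28619 half-year periods.
In years: 8.28619 / 2 = 4.14309 years.

4.143 years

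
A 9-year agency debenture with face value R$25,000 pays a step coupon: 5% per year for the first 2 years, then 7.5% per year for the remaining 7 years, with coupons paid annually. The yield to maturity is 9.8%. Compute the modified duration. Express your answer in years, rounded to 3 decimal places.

6.335 years

Periodic yield y = 0.098. First find Macaulay duration:
  t   CF        PV=CF/(1+0.098)^t    t·PV
  1     1,250.00     1,138.4335     1,138.4335
  2     1,250.00     1,036.8247     2,073.6494
  3     1,875.00     1,416.4272     4,249.2815
  4     1,875.00     1,290.0065     5,160.0262
  5     1,875.00     1,174.8693     5,874.3467
  6     1,875.00     1,070.0085     6,420.0511
  7     1,875.00       974.5068     6,821.5479
  8     1,875.00       887.5290     7,100.2320
  9    26,875.00    11,585.8369   104,272.5325
  Σ                 20,574.4426   143,110.1007
P = 20,574.4426; Macaulay duration = 143,110.1007 / 20,574.4426 = 6.95572 years.
Modified duration = D_Mac / (1 + y) = 6.95572 / 1.098 = 6.33490 years.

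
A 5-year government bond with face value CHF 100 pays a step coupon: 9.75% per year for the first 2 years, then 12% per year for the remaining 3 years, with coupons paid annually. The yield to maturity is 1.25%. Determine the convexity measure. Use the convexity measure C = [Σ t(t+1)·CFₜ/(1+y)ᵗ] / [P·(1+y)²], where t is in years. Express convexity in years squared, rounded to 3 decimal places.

23.835

With y = 0.0125:
  t   CF        PV=CF/(1+0.0125)^t    t·PV        t(t+1)·PV
  1         9.75         9.6296         9.6296          19.2593
  2         9.75         9.5107        19.0215          57.0645
  3        12.00        11.5610        34.6831         138.7322
  4        12.00        11.4183        45.6732         228.3658
  5       112.00       105.2550       526.2752       3,157.6509
  Σ                    147.3747       635.2825       3,601.0727
P = 147.3747.
Convexity = Σ t(t+1)·PV / [P·(1+y)²] = 3,601.0727 / (147.3747 × 1.025156) = 23.83520.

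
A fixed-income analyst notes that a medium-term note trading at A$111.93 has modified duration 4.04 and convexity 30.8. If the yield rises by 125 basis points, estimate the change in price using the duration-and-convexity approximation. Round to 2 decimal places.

-A$5.38

Duration effect: -D_mod·Δy = -4.04 × (+0.0125) = -0.050500
Convexity effect: ½·C·(Δy)² = 0.5 × 30.8 × (0.0125)² = +0.00240625
ΔP/P ≈ -0.050500 + 0.00240625 = -0.04809375
ΔP ≈ 111.93 × (-0.04809375) = -5.3831334375.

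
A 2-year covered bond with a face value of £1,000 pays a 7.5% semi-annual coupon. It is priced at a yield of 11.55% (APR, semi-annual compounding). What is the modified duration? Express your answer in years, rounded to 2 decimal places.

Periodic yield y = 0.05775. First find Macaulay duration:
  t   CF        PV=CF/(1+0.05775)^t    t·PV
  1        37.50        35.4526        35.4526
  2        37.50        33.5170        67.0340
  3        37.50        31.6871        95.0612
  4     1,037.50       828.8119     3,315.2475
  Σ                    929.4686     3,512.7954
P = 929.4686; Macaulay duration = 3,512.7954 / 929.4686 = 3.77936 half-year periods = 1.88968 years.
Modified duration = D_Mac / (1 + y) = 1.88968 / 1.05775 = 1.78651 years.

1.79 years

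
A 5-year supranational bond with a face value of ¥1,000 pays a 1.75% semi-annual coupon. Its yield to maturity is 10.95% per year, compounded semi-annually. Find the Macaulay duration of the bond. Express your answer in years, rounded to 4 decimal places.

4.7503 years

Periodic yield y = 0.05475. Discount each cash flow and weight by its period:
  t   CF        PV=CF/(1+0.05475)^t    t·PV
  1         8.75         8.2958         8.2958
  2         8.75         7.8652        15.7304
  3         8.75         7.4569        22.3708
  4         8.75         7.0698        28.2794
  5         8.75         6.7029        33.5143
  6         8.75         6.3549        38.1296
  7         8.75         6.0251        42.1754
  8         8.75         5.7123        45.6985
  9         8.75         5.4158        48.7422
  10    1,008.75       591.9543     5,919.5434
  Σ                    652.8531     6,202.4796
Price P = Σ PV = 652.8531.
Macaulay duration = Σ(t·PV) / P = 6,202.4796 / 652.8531 = 9.50058 half-year periods.
In years: 9.50058 / 2 = 4.75029 years.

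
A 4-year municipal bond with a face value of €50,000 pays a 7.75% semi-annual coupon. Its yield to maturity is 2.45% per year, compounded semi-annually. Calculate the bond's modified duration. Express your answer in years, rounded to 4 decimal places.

Periodic yield y = 0.01225. First find Macaulay duration:
  t   CF        PV=CF/(1+0.01225)^t    t·PV
  1     1,937.50     1,914.0529     1,914.0529
  2     1,937.50     1,890.8895     3,781.7789
  3     1,937.50     1,868.0064     5,604.0191
  4     1,937.50     1,845.4002     7,381.6009
  5     1,937.50     1,823.0676     9,115.3382
  6     1,937.50     1,801.0053    10,806.0320
  7     1,937.50     1,779.2100    12,454.4701
  8    51,937.50    47,117.1223   376,936.9782
  Σ                 60,038.7542   427,994.2703
P = 60,038.7542; Macaulay duration = 427,994.2703 / 60,038.7542 = 7.12863 half-year periods = 3.56432 years.
Modified duration = D_Mac / (1 + y) = 3.56432 / 1.01225 = 3.52118 years.

3.5212 years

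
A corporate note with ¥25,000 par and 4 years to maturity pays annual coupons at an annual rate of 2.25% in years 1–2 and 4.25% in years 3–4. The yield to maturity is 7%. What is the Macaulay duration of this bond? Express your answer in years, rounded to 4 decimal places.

Periodic yield y = 0.07. Discount each cash flow and weight by its year:
  t   CF        PV=CF/(1+0.07)^t    t·PV
  1       562.50       525.7009       525.7009
  2       562.50       491.3093       982.6186
  3     1,062.50       867.3165     2,601.9495
  4    26,062.50    19,882.9565    79,531.8259
  Σ                 21,767.2832    83,642.0948
Price P = Σ PV = 21,767.2832.
Macaulay duration = Σ(t·PV) / P = 83,642.0948 / 21,767.2832 = 3.84256 years.

3.8426 years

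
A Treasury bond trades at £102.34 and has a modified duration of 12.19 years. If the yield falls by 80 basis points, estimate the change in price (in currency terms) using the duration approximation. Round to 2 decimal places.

+£9.98

Duration approximation: ΔP/P ≈ -D_mod · Δy = -12.19 × (-0.008) = +0.097520.
ΔP ≈ 102.34 × (+0.097520) = +9.9801968.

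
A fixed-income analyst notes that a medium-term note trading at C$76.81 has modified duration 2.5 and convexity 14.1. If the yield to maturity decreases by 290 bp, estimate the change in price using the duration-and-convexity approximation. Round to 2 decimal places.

Duration effect: -D_mod·Δy = -2.5 × (-0.029) = +0.072500
Convexity effect: ½·C·(Δy)² = 0.5 × 14.1 × (-0.029)² = +0.00592905
ΔP/P ≈ +0.072500 + 0.00592905 = +0.07842905
ΔP ≈ 76.81 × (+0.07842905) = +6.0241353305.

+C$6.02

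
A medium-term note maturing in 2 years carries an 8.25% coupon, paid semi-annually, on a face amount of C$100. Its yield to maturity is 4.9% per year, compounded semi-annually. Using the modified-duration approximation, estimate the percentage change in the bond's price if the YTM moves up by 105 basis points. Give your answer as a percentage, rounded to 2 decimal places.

-1.94%

Periodic yield y = 0.0245. Modified duration first:
  t   CF        PV=CF/(1+0.0245)^t    t·PV
  1        4.125         4.0264         4.0264
  2        4.125         3.9301         7.8601
  3        4.125         3.8361        11.5083
  4      104.125        94.5164       378.0656
  Σ                    106.3089       401.4603
P = 106.3089; D_Mac = 3.77636 half-year periods = 1.88818 yrs; D_mod = 1.88818/(1+0.0245) = 1.84302 yrs.
ΔP/P ≈ -D_mod · Δy = -1.84302 × (+0.0105) = -0.019352 = -1.9352%.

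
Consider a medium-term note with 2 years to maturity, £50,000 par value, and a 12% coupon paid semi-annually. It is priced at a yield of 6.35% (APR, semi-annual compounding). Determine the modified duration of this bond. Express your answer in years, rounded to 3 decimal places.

Periodic yield y = 0.03175. First find Macaulay duration:
  t   CF        PV=CF/(1+0.03175)^t    t·PV
  1     3,000.00     2,907.6811     2,907.6811
  2     3,000.00     2,818.2032     5,636.4063
  3     3,000.00     2,731.4787     8,194.4362
  4    53,000.00    46,771.1404   187,084.5617
  Σ                 55,228.5034   203,823.0853
P = 55,228.5034; Macaulay duration = 203,823.0853 / 55,228.5034 = 3.69054 half-year periods = 1.84527 years.
Modified duration = D_Mac / (1 + y) = 1.84527 / 1.03175 = 1.78849 years.

1.788 years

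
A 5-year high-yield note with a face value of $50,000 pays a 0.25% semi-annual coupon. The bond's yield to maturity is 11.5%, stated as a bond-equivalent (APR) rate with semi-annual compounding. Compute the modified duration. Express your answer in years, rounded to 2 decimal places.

Periodic yield y = 0.0575. First find Macaulay duration:
  t   CF        PV=CF/(1+0.0575)^t    t·PV
  1        62.50        59.1017        59.1017
  2        62.50        55.8881       111.7762
  3        62.50        52.8493       158.5478
  4        62.50        49.9757       199.9026
  5        62.50        47.2583       236.2915
  6        62.50        44.6887       268.1322
  7        62.50        42.2588       295.8118
  8        62.50        39.9611       319.6885
  9        62.50        37.7882       340.0941
  10   50,062.50    28,622.5797   286,225.7967
  Σ                 29,052.3495   288,215.1431
P = 29,052.3495; Macaulay duration = 288,215.1431 / 29,052.3495 = 9.92055 half-year periods = 4.96027 years.
Modified duration = D_Mac / (1 + y) = 4.96027 / 1.0575 = 4.69057 years.

4.69 years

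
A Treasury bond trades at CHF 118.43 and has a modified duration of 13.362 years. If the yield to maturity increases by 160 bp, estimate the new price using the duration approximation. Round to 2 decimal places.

Duration approximation: ΔP/P ≈ -D_mod · Δy = -13.362 × (+0.016) = -0.213792.
New price ≈ 118.43 × (1 - 0.213792) = 93.11061344.

CHF 93.11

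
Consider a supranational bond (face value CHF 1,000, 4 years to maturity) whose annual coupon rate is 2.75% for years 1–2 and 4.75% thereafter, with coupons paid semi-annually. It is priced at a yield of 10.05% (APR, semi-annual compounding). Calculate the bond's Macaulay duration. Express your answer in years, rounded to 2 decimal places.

Periodic yield y = 0.05025. Discount each cash flow and weight by its period:
  t   CF        PV=CF/(1+0.05025)^t    t·PV
  1        13.75        13.0921        13.0921
  2        13.75        12.4657        24.9314
  3        13.75        11.8693        35.6079
  4        13.75        11.3014        45.2056
  5        23.75        18.5866        92.9330
  6        23.75        17.6973       106.1839
  7        23.75        16.8506       117.9540
  8     1,023.75       691.5959     5,532.7670
  Σ                    793.4589     5,968.6750
Price P = Σ PV = 793.4589.
Macaulay duration = Σ(t·PV) / P = 5,968.6750 / 793.4589 = 7.52235 half-year periods.
In years: 7.52235 / 2 = 3.76117 years.

3.76 years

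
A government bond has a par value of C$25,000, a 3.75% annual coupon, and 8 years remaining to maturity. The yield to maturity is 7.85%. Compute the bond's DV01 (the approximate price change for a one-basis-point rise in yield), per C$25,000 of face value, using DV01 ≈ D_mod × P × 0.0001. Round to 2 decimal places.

Periodic yield y = 0.0785.
  t   CF        PV=CF/(1+0.0785)^t    t·PV
  1       937.50       869.2629       869.2629
  2       937.50       805.9925     1,611.9849
  3       937.50       747.3273     2,241.9818
  4       937.50       692.9321     2,771.7284
  5       937.50       642.4961     3,212.4807
  6       937.50       595.7312     3,574.3875
  7       937.50       552.3702     3,866.5913
  8    25,937.50    14,169.9043   113,359.2348
  Σ                 19,076.0166   131,507.6523
P = 19,076.0166; D_Mac = 6.89387 yrs; D_mod = 6.39209 yrs.
DV01 ≈ 6.39209 × 19,076.0166 × 0.0001 = 12.193570.

C$12.19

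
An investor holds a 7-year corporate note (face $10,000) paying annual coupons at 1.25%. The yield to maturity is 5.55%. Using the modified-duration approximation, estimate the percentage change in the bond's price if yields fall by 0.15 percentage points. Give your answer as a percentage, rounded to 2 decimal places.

Periodic yield y = 0.0555. Modified duration first:
  t   CF        PV=CF/(1+0.0555)^t    t·PV
  1       125.00       118.4273       118.4273
  2       125.00       112.2002       224.4004
  3       125.00       106.3005       318.9015
  4       125.00       100.7110       402.8441
  5       125.00        95.4155       477.0774
  6       125.00        90.3984       542.3902
  7    10,125.00     6,937.2504    48,560.7525
  Σ                  7,560.7032    50,644.7934
P = 7,560.7032; D_Mac = 6.69842 yrs; D_mod = 6.69842/(1+0.0555) = 6.34621 yrs.
ΔP/P ≈ -D_mod · Δy = -6.34621 × (-0.0015) = +0.009519 = +0.9519%.

+0.95%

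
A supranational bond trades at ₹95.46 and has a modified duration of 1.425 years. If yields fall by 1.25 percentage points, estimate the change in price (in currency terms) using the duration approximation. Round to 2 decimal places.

Duration approximation: ΔP/P ≈ -D_mod · Δy = -1.425 × (-0.0125) = +0.0178125.
ΔP ≈ 95.46 × (+0.0178125) = +1.70038125.

+₹1.70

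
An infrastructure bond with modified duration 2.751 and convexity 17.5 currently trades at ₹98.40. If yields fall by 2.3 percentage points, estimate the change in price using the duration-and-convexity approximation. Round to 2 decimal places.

Duration effect: -D_mod·Δy = -2.751 × (-0.023) = +0.063273
Convexity effect: ½·C·(Δy)² = 0.5 × 17.5 × (-0.023)² = +0.00462875
ΔP/P ≈ +0.063273 + 0.00462875 = +0.06790175
ΔP ≈ 98.40 × (+0.06790175) = +6.6815322.

+₹6.68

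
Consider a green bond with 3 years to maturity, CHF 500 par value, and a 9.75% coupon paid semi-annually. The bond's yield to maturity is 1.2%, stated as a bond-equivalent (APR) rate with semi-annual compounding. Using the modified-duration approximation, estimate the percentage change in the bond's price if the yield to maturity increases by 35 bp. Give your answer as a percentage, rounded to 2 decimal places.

-0.94%

Periodic yield y = 0.006. Modified duration first:
  t   CF        PV=CF/(1+0.006)^t    t·PV
  1       24.375        24.2296        24.2296
  2       24.375        24.0851        48.1702
  3       24.375        23.9415        71.8244
  4       24.375        23.7987        95.1947
  5       24.375        23.6567       118.2837
  6      524.375       505.8877     3,035.3260
  Σ                    625.5993     3,393.0286
P = 625.5993; D_Mac = 5.42365 half-year periods = 2.71182 yrs; D_mod = 2.71182/(1+0.006) = 2.69565 yrs.
ΔP/P ≈ -D_mod · Δy = -2.69565 × (+0.0035) = -0.009435 = -0.9435%.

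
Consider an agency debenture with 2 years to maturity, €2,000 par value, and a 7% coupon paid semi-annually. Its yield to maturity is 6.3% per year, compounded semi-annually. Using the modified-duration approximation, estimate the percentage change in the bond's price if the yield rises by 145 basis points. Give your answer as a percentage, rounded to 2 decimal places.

-2.67%

Periodic yield y = 0.0315. Modified duration first:
  t   CF        PV=CF/(1+0.0315)^t    t·PV
  1        70.00        67.8623        67.8623
  2        70.00        65.7900       131.5799
  3        70.00        63.7809       191.3426
  4     2,070.00     1,828.4935     7,313.9739
  Σ                  2,025.9266     7,704.7587
P = 2,025.9266; D_Mac = 3.80308 half-year periods = 1.90154 yrs; D_mod = 1.90154/(1+0.0315) = 1.84347 yrs.
ΔP/P ≈ -D_mod · Δy = -1.84347 × (+0.0145) = -0.026730 = -2.6730%.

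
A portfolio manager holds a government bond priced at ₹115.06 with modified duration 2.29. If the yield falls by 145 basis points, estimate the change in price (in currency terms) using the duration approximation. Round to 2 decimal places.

+₹3.82

Duration approximation: ΔP/P ≈ -D_mod · Δy = -2.29 × (-0.0145) = +0.033205.
ΔP ≈ 115.06 × (+0.033205) = +3.8205673.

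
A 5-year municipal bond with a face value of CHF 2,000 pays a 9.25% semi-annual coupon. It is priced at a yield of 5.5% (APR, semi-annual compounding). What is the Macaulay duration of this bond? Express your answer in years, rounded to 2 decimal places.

Periodic yield y = 0.0275. Discount each cash flow and weight by its period:
  t   CF        PV=CF/(1+0.0275)^t    t·PV
  1        92.50        90.0243        90.0243
  2        92.50        87.6149       175.2298
  3        92.50        85.2700       255.8100
  4        92.50        82.9878       331.9513
  5        92.50        80.7667       403.8337
  6        92.50        78.6051       471.6306
  7        92.50        76.5013       535.5092
  8        92.50        74.4538       595.6307
  9        92.50        72.4612       652.1504
  10    2,092.50     1,595.3176    15,953.1762
  Σ                  2,324.0029    19,464.9463
Price P = Σ PV = 2,324.0029.
Macaulay duration = Σ(t·PV) / P = 19,464.9463 / 2,324.0029 = 8.37561 half-year periods.
In years: 8.37561 / 2 = 4.18781 years.

4.19 years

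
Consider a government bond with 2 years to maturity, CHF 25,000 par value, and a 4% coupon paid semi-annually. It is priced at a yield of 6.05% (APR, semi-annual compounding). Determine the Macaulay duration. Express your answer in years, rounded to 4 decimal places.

Periodic yield y = 0.03025. Discount each cash flow and weight by its period:
  t   CF        PV=CF/(1+0.03025)^t    t·PV
  1       500.00       485.3191       485.3191
  2       500.00       471.0693       942.1385
  3       500.00       457.2378     1,371.7134
  4    25,500.00    22,634.4365    90,537.7462
  Σ                 24,048.0627    93,336.9172
Price P = Σ PV = 24,048.0627.
Macaulay duration = Σ(t·PV) / P = 93,336.9172 / 24,048.0627 = 3.88127 half-year periods.
In years: 3.88127 / 2 = 1.94063 years.

1.9406 years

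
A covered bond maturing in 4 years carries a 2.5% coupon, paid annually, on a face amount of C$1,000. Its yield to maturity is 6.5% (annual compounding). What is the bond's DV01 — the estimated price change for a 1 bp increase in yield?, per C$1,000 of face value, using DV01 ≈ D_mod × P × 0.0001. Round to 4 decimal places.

Periodic yield y = 0.065.
  t   CF        PV=CF/(1+0.065)^t    t·PV
  1        25.00        23.4742        23.4742
  2        25.00        22.0415        44.0830
  3        25.00        20.6962        62.0887
  4     1,025.00       796.7562     3,187.0247
  Σ                    862.9681     3,316.6705
P = 862.9681; D_Mac = 3.84333 yrs; D_mod = 3.60876 yrs.
DV01 ≈ 3.60876 × 862.9681 × 0.0001 = 0.311424.

C$0.3114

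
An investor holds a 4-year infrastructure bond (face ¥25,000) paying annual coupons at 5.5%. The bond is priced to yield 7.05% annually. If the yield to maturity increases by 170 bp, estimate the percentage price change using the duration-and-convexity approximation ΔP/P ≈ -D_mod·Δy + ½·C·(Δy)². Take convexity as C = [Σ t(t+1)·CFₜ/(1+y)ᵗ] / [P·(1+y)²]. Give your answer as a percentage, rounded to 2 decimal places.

With y = 0.0705:
  t   CF        PV=CF/(1+0.0705)^t    t·PV        t(t+1)·PV
  1     1,375.00     1,284.4465     1,284.4465       2,568.8930
  2     1,375.00     1,199.8566     2,399.7133       7,199.1398
  3     1,375.00     1,120.8376     3,362.5127      13,450.0509
  4    26,375.00    20,083.7951    80,335.1804     401,675.9019
  Σ                 23,688.9358    87,381.8529     424,893.9856
P = 23,688.9358; D_Mac = 3.68872 yrs; D_mod = 3.44579 yrs; C = 15.65171.
Duration effect: -3.44579 × (+0.017) = -0.058578
Convexity effect: 0.5 × 15.65171 × (0.017)² = +0.0022617
ΔP/P ≈ -0.058578 + 0.0022617 = -0.056317 = -5.6317%.

-5.63%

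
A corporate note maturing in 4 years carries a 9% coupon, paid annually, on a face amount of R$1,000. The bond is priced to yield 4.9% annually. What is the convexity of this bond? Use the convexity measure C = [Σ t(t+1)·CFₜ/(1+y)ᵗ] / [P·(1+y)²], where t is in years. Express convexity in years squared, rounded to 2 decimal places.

With y = 0.049:
  t   CF        PV=CF/(1+0.049)^t    t·PV        t(t+1)·PV
  1        90.00        85.7960        85.7960         171.5920
  2        90.00        81.7884       163.5767         490.7302
  3        90.00        77.9679       233.9038         935.6152
  4     1,090.00       900.1700     3,600.6801      18,003.4004
  Σ                  1,145.7223     4,083.9566      19,601.3379
P = 1,145.7223.
Convexity = Σ t(t+1)·PV / [P·(1+y)²] = 19,601.3379 / (1,145.7223 × 1.100401) = 15.54731.

15.55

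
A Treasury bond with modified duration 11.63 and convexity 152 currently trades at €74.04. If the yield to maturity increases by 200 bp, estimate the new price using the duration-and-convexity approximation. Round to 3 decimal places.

Duration effect: -D_mod·Δy = -11.63 × (+0.02) = -0.232600
Convexity effect: ½·C·(Δy)² = 0.5 × 152 × (0.02)² = +0.0304000
ΔP/P ≈ -0.232600 + 0.0304000 = -0.202200
New price ≈ 74.04 × (1 - 0.202200) = 59.069112.

€59.069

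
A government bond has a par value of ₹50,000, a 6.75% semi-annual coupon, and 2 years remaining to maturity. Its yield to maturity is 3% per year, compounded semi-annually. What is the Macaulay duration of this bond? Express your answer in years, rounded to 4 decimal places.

Periodic yield y = 0.015. Discount each cash flow and weight by its period:
  t   CF        PV=CF/(1+0.015)^t    t·PV
  1     1,687.50     1,662.5616     1,662.5616
  2     1,687.50     1,637.9917     3,275.9834
  3     1,687.50     1,613.7849     4,841.3548
  4    51,687.50    48,699.1474   194,796.5896
  Σ                 53,613.4856   204,576.4894
Price P = Σ PV = 53,613.4856.
Macaulay duration = Σ(t·PV) / P = 204,576.4894 / 53,613.4856 = 3.81577 half-year periods.
In years: 3.81577 / 2 = 1.90788 years.

1.9079 years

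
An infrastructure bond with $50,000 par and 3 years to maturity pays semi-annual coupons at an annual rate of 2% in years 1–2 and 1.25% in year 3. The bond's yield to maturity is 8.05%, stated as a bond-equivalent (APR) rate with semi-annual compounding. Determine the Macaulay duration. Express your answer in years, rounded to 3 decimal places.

Periodic yield y = 0.04025. Discount each cash flow and weight by its period:
  t   CF        PV=CF/(1+0.04025)^t    t·PV
  1       500.00       480.6537       480.6537
  2       500.00       462.0559       924.1119
  3       500.00       444.1778     1,332.5333
  4       500.00       426.9914     1,707.9655
  5       312.50       256.5437     1,282.7186
  6    50,312.50    39,705.3977   238,232.3865
  Σ                 41,775.8203   243,960.3696
Price P = Σ PV = 41,775.8203.
Macaulay duration = Σ(t·PV) / P = 243,960.3696 / 41,775.8203 = 5.83975 half-year periods.
In years: 5.83975 / 2 = 2.91988 years.

2.920 years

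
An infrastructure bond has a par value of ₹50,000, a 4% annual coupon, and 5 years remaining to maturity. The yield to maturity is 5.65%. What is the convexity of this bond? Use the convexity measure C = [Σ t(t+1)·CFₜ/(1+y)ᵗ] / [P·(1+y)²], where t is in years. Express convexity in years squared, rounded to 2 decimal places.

With y = 0.0565:
  t   CF        PV=CF/(1+0.0565)^t    t·PV        t(t+1)·PV
  1     2,000.00     1,893.0431     1,893.0431       3,786.0861
  2     2,000.00     1,791.8060     3,583.6121      10,750.8362
  3     2,000.00     1,695.9830     5,087.9490      20,351.7958
  4     2,000.00     1,605.2844     6,421.1377      32,105.6884
  5    52,000.00    39,505.3430   197,526.7149   1,185,160.2896
  Σ                 46,491.4595   214,512.4567   1,252,154.6961
P = 46,491.4595.
Convexity = Σ t(t+1)·PV / [P·(1+y)²] = 1,252,154.6961 / (46,491.4595 × 1.116192) = 24.12936.

24.13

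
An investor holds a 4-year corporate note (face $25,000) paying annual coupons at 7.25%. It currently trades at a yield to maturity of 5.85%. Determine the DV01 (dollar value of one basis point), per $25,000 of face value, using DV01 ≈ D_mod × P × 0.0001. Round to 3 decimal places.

$8.972

Periodic yield y = 0.0585.
  t   CF        PV=CF/(1+0.0585)^t    t·PV
  1     1,812.50     1,712.3288     1,712.3288
  2     1,812.50     1,617.6937     3,235.3874
  3     1,812.50     1,528.2888     4,584.8664
  4    26,812.50    21,358.6530    85,434.6120
  Σ                 26,216.9642    94,967.1945
P = 26,216.9642; D_Mac = 3.62236 yrs; D_mod = 3.42216 yrs.
DV01 ≈ 3.42216 × 26,216.9642 × 0.0001 = 8.971865.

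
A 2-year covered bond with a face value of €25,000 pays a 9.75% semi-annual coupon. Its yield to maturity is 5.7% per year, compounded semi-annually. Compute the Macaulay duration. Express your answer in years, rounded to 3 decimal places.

1.870 years

Periodic yield y = 0.0285. Discount each cash flow and weight by its period:
  t   CF        PV=CF/(1+0.0285)^t    t·PV
  1     1,218.75     1,184.9781     1,184.9781
  2     1,218.75     1,152.1421     2,304.2841
  3     1,218.75     1,120.2159     3,360.6478
  4    26,218.75    23,431.2144    93,724.8577
  Σ                 26,888.5505   100,574.7677
Price P = Σ PV = 26,888.5505.
Macaulay duration = Σ(t·PV) / P = 100,574.7677 / 26,888.5505 = 3.74043 half-year periods.
In years: 3.74043 / 2 = 1.87022 years.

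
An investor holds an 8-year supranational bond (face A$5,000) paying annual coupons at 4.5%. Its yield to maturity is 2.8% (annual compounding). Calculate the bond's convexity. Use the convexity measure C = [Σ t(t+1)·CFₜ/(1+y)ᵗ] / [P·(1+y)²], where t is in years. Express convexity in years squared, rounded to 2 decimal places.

56.44

With y = 0.028:
  t   CF        PV=CF/(1+0.028)^t    t·PV        t(t+1)·PV
  1       225.00       218.8716       218.8716         437.7432
  2       225.00       212.9101       425.8202       1,277.4607
  3       225.00       207.1110       621.3330       2,485.3320
  4       225.00       201.4698       805.8794       4,029.3970
  5       225.00       195.9823       979.9117       5,879.4703
  6       225.00       190.6443     1,143.8658       8,007.0607
  7       225.00       185.4517     1,298.1616      10,385.2927
  8     5,225.00     4,189.2992    33,514.3935     301,629.5415
  Σ                  5,601.7400    39,008.2368     334,131.2981
P = 5,601.7400.
Convexity = Σ t(t+1)·PV / [P·(1+y)²] = 334,131.2981 / (5,601.7400 × 1.056784) = 56.44273.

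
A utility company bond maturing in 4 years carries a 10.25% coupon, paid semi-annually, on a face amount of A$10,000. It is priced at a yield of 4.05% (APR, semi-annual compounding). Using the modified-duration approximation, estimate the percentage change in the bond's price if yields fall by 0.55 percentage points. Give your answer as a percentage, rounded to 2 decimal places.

+1.86%

Periodic yield y = 0.02025. Modified duration first:
  t   CF        PV=CF/(1+0.02025)^t    t·PV
  1       512.50       502.3279       502.3279
  2       512.50       492.3576       984.7152
  3       512.50       482.5853     1,447.7558
  4       512.50       473.0069     1,892.0275
  5       512.50       463.6186     2,318.0930
  6       512.50       454.4167     2,726.5000
  7       512.50       445.3974     3,117.7816
  8    10,512.50     8,954.7441    71,637.9531
  Σ                 12,268.4544    84,627.1541
P = 12,268.4544; D_Mac = 6.89795 half-year periods = 3.44897 yrs; D_mod = 3.44897/(1+0.02025) = 3.38052 yrs.
ΔP/P ≈ -D_mod · Δy = -3.38052 × (-0.0055) = +0.018593 = +1.8593%.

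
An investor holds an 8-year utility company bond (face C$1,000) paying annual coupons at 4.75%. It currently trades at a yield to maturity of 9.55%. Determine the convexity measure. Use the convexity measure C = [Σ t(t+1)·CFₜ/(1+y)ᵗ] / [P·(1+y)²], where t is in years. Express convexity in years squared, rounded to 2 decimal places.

With y = 0.0955:
  t   CF        PV=CF/(1+0.0955)^t    t·PV        t(t+1)·PV
  1        47.50        43.3592        43.3592          86.7184
  2        47.50        39.5794        79.1587         237.4762
  3        47.50        36.1290       108.3871         433.5485
  4        47.50        32.9795       131.9180         659.5900
  5        47.50        30.1045       150.5226         903.1356
  6        47.50        27.4802       164.8810       1,154.1669
  7        47.50        25.0846       175.5921       1,404.7368
  8     1,047.50       504.9577     4,039.6614      36,356.9525
  Σ                    739.6741     4,893.4801      41,236.3249
P = 739.6741.
Convexity = Σ t(t+1)·PV / [P·(1+y)²] = 41,236.3249 / (739.6741 × 1.200120) = 46.45311.

46.45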